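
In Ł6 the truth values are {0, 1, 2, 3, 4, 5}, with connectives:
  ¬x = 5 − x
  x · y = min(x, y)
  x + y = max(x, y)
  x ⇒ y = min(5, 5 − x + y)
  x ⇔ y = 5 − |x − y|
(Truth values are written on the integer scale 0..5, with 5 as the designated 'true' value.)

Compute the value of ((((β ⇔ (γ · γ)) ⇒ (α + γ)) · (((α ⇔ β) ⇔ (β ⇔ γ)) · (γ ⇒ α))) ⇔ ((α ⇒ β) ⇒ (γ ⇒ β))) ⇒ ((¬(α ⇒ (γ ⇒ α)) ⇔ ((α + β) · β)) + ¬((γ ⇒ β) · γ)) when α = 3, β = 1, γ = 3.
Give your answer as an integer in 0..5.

4

γ · γ = 3 · 3 = 3
β ⇔ (γ · γ) = 1 ⇔ 3 = 3
α + γ = 3 + 3 = 3
(β ⇔ (γ · γ)) ⇒ (α + γ) = 3 ⇒ 3 = 5
α ⇔ β = 3 ⇔ 1 = 3
β ⇔ γ = 1 ⇔ 3 = 3
(α ⇔ β) ⇔ (β ⇔ γ) = 3 ⇔ 3 = 5
γ ⇒ α = 3 ⇒ 3 = 5
((α ⇔ β) ⇔ (β ⇔ γ)) · (γ ⇒ α) = 5 · 5 = 5
((β ⇔ (γ · γ)) ⇒ (α + γ)) · (((α ⇔ β) ⇔ (β ⇔ γ)) · (γ ⇒ α)) = 5 · 5 = 5
α ⇒ β = 3 ⇒ 1 = 3
γ ⇒ β = 3 ⇒ 1 = 3
(α ⇒ β) ⇒ (γ ⇒ β) = 3 ⇒ 3 = 5
(((β ⇔ (γ · γ)) ⇒ (α + γ)) · (((α ⇔ β) ⇔ (β ⇔ γ)) · (γ ⇒ α))) ⇔ ((α ⇒ β) ⇒ (γ ⇒ β)) = 5 ⇔ 5 = 5
γ ⇒ α = 3 ⇒ 3 = 5
α ⇒ (γ ⇒ α) = 3 ⇒ 5 = 5
¬(α ⇒ (γ ⇒ α)) = ¬5 = 0
α + β = 3 + 1 = 3
(α + β) · β = 3 · 1 = 1
¬(α ⇒ (γ ⇒ α)) ⇔ ((α + β) · β) = 0 ⇔ 1 = 4
γ ⇒ β = 3 ⇒ 1 = 3
(γ ⇒ β) · γ = 3 · 3 = 3
¬((γ ⇒ β) · γ) = ¬3 = 2
(¬(α ⇒ (γ ⇒ α)) ⇔ ((α + β) · β)) + ¬((γ ⇒ β) · γ) = 4 + 2 = 4
((((β ⇔ (γ · γ)) ⇒ (α + γ)) · (((α ⇔ β) ⇔ (β ⇔ γ)) · (γ ⇒ α))) ⇔ ((α ⇒ β) ⇒ (γ ⇒ β))) ⇒ ((¬(α ⇒ (γ ⇒ α)) ⇔ ((α + β) · β)) + ¬((γ ⇒ β) · γ)) = 5 ⇒ 4 = 4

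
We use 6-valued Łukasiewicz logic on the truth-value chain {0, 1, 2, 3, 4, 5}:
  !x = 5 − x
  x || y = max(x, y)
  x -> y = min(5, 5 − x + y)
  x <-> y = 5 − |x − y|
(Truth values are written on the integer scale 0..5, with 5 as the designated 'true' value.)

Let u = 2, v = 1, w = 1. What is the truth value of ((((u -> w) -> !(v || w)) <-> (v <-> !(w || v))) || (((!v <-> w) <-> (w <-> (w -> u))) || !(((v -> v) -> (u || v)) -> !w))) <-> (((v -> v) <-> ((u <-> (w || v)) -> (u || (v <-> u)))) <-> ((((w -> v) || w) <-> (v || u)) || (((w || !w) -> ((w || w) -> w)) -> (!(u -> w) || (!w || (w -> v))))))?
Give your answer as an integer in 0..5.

u -> w = 2 -> 1 = 4
v || w = 1 || 1 = 1
!(v || w) = !1 = 4
(u -> w) -> !(v || w) = 4 -> 4 = 5
w || v = 1 || 1 = 1
!(w || v) = !1 = 4
v <-> !(w || v) = 1 <-> 4 = 2
((u -> w) -> !(v || w)) <-> (v <-> !(w || v)) = 5 <-> 2 = 2
!v = !1 = 4
!v <-> w = 4 <-> 1 = 2
w -> u = 1 -> 2 = 5
w <-> (w -> u) = 1 <-> 5 = 1
(!v <-> w) <-> (w <-> (w -> u)) = 2 <-> 1 = 4
v -> v = 1 -> 1 = 5
u || v = 2 || 1 = 2
(v -> v) -> (u || v) = 5 -> 2 = 2
!w = !1 = 4
((v -> v) -> (u || v)) -> !w = 2 -> 4 = 5
!(((v -> v) -> (u || v)) -> !w) = !5 = 0
((!v <-> w) <-> (w <-> (w -> u))) || !(((v -> v) -> (u || v)) -> !w) = 4 || 0 = 4
(((u -> w) -> !(v || w)) <-> (v <-> !(w || v))) || (((!v <-> w) <-> (w <-> (w -> u))) || !(((v -> v) -> (u || v)) -> !w)) = 2 || 4 = 4
v -> v = 1 -> 1 = 5
w || v = 1 || 1 = 1
u <-> (w || v) = 2 <-> 1 = 4
v <-> u = 1 <-> 2 = 4
u || (v <-> u) = 2 || 4 = 4
(u <-> (w || v)) -> (u || (v <-> u)) = 4 -> 4 = 5
(v -> v) <-> ((u <-> (w || v)) -> (u || (v <-> u))) = 5 <-> 5 = 5
w -> v = 1 -> 1 = 5
(w -> v) || w = 5 || 1 = 5
v || u = 1 || 2 = 2
((w -> v) || w) <-> (v || u) = 5 <-> 2 = 2
!w = !1 = 4
w || !w = 1 || 4 = 4
w || w = 1 || 1 = 1
(w || w) -> w = 1 -> 1 = 5
(w || !w) -> ((w || w) -> w) = 4 -> 5 = 5
u -> w = 2 -> 1 = 4
!(u -> w) = !4 = 1
!w = !1 = 4
w -> v = 1 -> 1 = 5
!w || (w -> v) = 4 || 5 = 5
!(u -> w) || (!w || (w -> v)) = 1 || 5 = 5
((w || !w) -> ((w || w) -> w)) -> (!(u -> w) || (!w || (w -> v))) = 5 -> 5 = 5
(((w -> v) || w) <-> (v || u)) || (((w || !w) -> ((w || w) -> w)) -> (!(u -> w) || (!w || (w -> v)))) = 2 || 5 = 5
((v -> v) <-> ((u <-> (w || v)) -> (u || (v <-> u)))) <-> ((((w -> v) || w) <-> (v || u)) || (((w || !w) -> ((w || w) -> w)) -> (!(u -> w) || (!w || (w -> v))))) = 5 <-> 5 = 5
((((u -> w) -> !(v || w)) <-> (v <-> !(w || v))) || (((!v <-> w) <-> (w <-> (w -> u))) || !(((v -> v) -> (u || v)) -> !w))) <-> (((v -> v) <-> ((u <-> (w || v)) -> (u || (v <-> u)))) <-> ((((w -> v) || w) <-> (v || u)) || (((w || !w) -> ((w || w) -> w)) -> (!(u -> w) || (!w || (w -> v)))))) = 4 <-> 5 = 4

4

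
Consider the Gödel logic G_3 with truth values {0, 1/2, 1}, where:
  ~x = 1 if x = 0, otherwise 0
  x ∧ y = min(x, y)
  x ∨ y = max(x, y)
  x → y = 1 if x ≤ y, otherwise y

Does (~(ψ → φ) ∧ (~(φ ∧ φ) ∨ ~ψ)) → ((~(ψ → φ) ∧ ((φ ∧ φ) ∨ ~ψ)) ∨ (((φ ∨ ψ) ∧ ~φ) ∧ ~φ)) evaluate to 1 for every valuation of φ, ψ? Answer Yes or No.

Counterexample: take φ = 0, ψ = 1/2.
ψ → φ = 1/2 → 0 = 0
~(ψ → φ) = ~0 = 1
φ ∧ φ = 0 ∧ 0 = 0
~(φ ∧ φ) = ~0 = 1
~ψ = ~1/2 = 0
~(φ ∧ φ) ∨ ~ψ = 1 ∨ 0 = 1
~(ψ → φ) ∧ (~(φ ∧ φ) ∨ ~ψ) = 1 ∧ 1 = 1
ψ → φ = 1/2 → 0 = 0
~(ψ → φ) = ~0 = 1
φ ∧ φ = 0 ∧ 0 = 0
~ψ = ~1/2 = 0
(φ ∧ φ) ∨ ~ψ = 0 ∨ 0 = 0
~(ψ → φ) ∧ ((φ ∧ φ) ∨ ~ψ) = 1 ∧ 0 = 0
φ ∨ ψ = 0 ∨ 1/2 = 1/2
~φ = ~0 = 1
(φ ∨ ψ) ∧ ~φ = 1/2 ∧ 1 = 1/2
~φ = ~0 = 1
((φ ∨ ψ) ∧ ~φ) ∧ ~φ = 1/2 ∧ 1 = 1/2
(~(ψ → φ) ∧ ((φ ∧ φ) ∨ ~ψ)) ∨ (((φ ∨ ψ) ∧ ~φ) ∧ ~φ) = 0 ∨ 1/2 = 1/2
(~(ψ → φ) ∧ (~(φ ∧ φ) ∨ ~ψ)) → ((~(ψ → φ) ∧ ((φ ∧ φ) ∨ ~ψ)) ∨ (((φ ∨ ψ) ∧ ~φ) ∧ ~φ)) = 1 → 1/2 = 1/2
This gives 1/2 ≠ 1.

No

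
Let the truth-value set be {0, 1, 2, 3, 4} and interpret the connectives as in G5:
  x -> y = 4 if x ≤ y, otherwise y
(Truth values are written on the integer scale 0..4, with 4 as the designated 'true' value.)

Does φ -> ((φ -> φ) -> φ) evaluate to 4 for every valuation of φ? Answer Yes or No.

φ = 0 ↦ 4
φ = 1 ↦ 4
φ = 2 ↦ 4
φ = 3 ↦ 4
φ = 4 ↦ 4
Every assignment gives a value ≥ 4.

Yes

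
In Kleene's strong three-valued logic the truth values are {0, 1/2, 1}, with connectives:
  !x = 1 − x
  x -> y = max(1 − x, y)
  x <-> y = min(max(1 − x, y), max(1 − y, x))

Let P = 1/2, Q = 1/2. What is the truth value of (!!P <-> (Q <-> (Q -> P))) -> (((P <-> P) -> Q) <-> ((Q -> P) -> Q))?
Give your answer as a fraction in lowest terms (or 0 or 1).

1/2

!P = !1/2 = 1/2
!!P = !1/2 = 1/2
Q -> P = 1/2 -> 1/2 = 1/2
Q <-> (Q -> P) = 1/2 <-> 1/2 = 1/2
!!P <-> (Q <-> (Q -> P)) = 1/2 <-> 1/2 = 1/2
P <-> P = 1/2 <-> 1/2 = 1/2
(P <-> P) -> Q = 1/2 -> 1/2 = 1/2
Q -> P = 1/2 -> 1/2 = 1/2
(Q -> P) -> Q = 1/2 -> 1/2 = 1/2
((P <-> P) -> Q) <-> ((Q -> P) -> Q) = 1/2 <-> 1/2 = 1/2
(!!P <-> (Q <-> (Q -> P))) -> (((P <-> P) -> Q) <-> ((Q -> P) -> Q)) = 1/2 -> 1/2 = 1/2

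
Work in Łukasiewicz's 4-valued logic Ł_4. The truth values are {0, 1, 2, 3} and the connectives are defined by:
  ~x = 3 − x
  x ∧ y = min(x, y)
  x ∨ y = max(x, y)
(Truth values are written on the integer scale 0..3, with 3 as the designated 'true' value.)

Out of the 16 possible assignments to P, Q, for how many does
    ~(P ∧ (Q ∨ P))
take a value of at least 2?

8

P = 0, Q = 0 ↦ 3  ≥
P = 0, Q = 1 ↦ 3  ≥
P = 0, Q = 2 ↦ 3  ≥
P = 0, Q = 3 ↦ 3  ≥
P = 1, Q = 0 ↦ 2  ≥
P = 1, Q = 1 ↦ 2  ≥
P = 1, Q = 2 ↦ 2  ≥
P = 1, Q = 3 ↦ 2  ≥
P = 2, Q = 0 ↦ 1  <
P = 2, Q = 1 ↦ 1  <
P = 2, Q = 2 ↦ 1  <
P = 2, Q = 3 ↦ 1  <
P = 3, Q = 0 ↦ 0  <
P = 3, Q = 1 ↦ 0  <
P = 3, Q = 2 ↦ 0  <
P = 3, Q = 3 ↦ 0  <
So 8 of the 16 assignments meet the threshold.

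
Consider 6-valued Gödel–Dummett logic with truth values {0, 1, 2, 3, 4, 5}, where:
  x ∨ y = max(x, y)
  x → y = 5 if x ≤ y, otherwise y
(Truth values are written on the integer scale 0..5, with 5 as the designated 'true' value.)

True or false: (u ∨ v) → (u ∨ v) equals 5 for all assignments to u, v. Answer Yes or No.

Yes

At u = 4, v = 5, for instance:
u ∨ v = 4 ∨ 5 = 5
(u ∨ v) → (u ∨ v) = 5 → 5 = 5
and checking the remaining 35 assignments likewise gives ≥ 5 in every case.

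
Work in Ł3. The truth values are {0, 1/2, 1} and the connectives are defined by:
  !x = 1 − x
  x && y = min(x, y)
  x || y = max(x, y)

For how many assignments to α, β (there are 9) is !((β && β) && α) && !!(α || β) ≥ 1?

α = 0, β = 0 ↦ 0  <
α = 0, β = 1/2 ↦ 1/2  <
α = 0, β = 1 ↦ 1  ≥
α = 1/2, β = 0 ↦ 1/2  <
α = 1/2, β = 1/2 ↦ 1/2  <
α = 1/2, β = 1 ↦ 1/2  <
α = 1, β = 0 ↦ 1  ≥
α = 1, β = 1/2 ↦ 1/2  <
α = 1, β = 1 ↦ 0  <
So 2 of the 9 assignments meet the threshold.

2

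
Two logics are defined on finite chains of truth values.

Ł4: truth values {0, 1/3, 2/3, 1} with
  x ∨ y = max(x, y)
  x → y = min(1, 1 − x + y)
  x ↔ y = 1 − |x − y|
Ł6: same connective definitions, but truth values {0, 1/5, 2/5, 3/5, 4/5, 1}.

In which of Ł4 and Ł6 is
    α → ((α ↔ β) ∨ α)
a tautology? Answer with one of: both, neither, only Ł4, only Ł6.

In Ł4: every assignment gives 1 — tautology.
In Ł6: every assignment gives 1 — tautology.

both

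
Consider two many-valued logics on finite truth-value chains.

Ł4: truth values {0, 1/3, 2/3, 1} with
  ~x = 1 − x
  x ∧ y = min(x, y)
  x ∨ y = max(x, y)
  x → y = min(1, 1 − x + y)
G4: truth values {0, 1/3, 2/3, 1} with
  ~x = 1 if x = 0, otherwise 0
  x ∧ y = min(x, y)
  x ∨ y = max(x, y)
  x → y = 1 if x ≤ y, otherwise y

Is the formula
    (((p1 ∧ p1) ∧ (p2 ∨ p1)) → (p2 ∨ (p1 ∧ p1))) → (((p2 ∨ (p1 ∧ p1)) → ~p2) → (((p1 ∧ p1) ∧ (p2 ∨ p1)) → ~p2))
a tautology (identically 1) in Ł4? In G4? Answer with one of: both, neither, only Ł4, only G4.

In Ł4: every assignment gives 1 — tautology.
In G4: every assignment gives 1 — tautology.

both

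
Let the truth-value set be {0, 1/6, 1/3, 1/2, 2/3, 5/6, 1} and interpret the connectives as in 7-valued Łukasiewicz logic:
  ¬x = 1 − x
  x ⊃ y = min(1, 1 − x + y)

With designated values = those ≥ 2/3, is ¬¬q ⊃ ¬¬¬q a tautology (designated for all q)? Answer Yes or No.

No

Counterexample: take q = 5/6.
¬q = ¬5/6 = 1/6
¬¬q = ¬1/6 = 5/6
¬q = ¬5/6 = 1/6
¬¬q = ¬1/6 = 5/6
¬¬¬q = ¬5/6 = 1/6
¬¬q ⊃ ¬¬¬q = 5/6 ⊃ 1/6 = 1/3
This gives 1/3, which is below 2/3.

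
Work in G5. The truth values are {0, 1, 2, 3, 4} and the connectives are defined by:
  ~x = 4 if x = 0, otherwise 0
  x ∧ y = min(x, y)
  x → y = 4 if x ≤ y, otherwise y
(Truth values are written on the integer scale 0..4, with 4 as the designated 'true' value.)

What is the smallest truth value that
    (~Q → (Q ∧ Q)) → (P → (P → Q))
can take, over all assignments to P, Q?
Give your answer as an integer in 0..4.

Take P = 2, Q = 1:
~Q = ~1 = 0
Q ∧ Q = 1 ∧ 1 = 1
~Q → (Q ∧ Q) = 0 → 1 = 4
P → Q = 2 → 1 = 1
P → (P → Q) = 2 → 1 = 1
(~Q → (Q ∧ Q)) → (P → (P → Q)) = 4 → 1 = 1
No assignment yields a value below 1, so this is the minimum.

1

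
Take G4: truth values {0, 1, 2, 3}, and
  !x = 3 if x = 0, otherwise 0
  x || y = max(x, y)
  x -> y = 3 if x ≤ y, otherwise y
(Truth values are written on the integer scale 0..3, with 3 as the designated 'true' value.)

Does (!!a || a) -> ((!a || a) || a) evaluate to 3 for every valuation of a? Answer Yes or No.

Counterexample: take a = 1.
!a = !1 = 0
!!a = !0 = 3
!!a || a = 3 || 1 = 3
!a = !1 = 0
!a || a = 0 || 1 = 1
(!a || a) || a = 1 || 1 = 1
(!!a || a) -> ((!a || a) || a) = 3 -> 1 = 1
This gives 1 ≠ 3.

No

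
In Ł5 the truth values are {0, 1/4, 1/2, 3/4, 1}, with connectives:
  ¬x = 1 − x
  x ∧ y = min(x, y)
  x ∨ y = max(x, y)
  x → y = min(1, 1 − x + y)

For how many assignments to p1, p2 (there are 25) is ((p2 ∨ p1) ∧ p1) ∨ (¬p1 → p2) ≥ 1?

value 1: 15 assignments (counts)
value 3/4: 4 assignments
value 1/2: 3 assignments
value 1/4: 2 assignments
value 0: 1 assignment
So 15 of the 25 assignments meet the threshold.

15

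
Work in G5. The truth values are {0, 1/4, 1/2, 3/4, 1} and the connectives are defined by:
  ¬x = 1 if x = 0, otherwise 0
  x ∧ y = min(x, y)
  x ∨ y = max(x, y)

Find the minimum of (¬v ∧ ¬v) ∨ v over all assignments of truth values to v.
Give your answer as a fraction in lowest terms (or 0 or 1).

1/4

Take v = 1/4:
¬v = ¬1/4 = 0
¬v = ¬1/4 = 0
¬v ∧ ¬v = 0 ∧ 0 = 0
(¬v ∧ ¬v) ∨ v = 0 ∨ 1/4 = 1/4
No assignment yields a value below 1/4, so this is the minimum.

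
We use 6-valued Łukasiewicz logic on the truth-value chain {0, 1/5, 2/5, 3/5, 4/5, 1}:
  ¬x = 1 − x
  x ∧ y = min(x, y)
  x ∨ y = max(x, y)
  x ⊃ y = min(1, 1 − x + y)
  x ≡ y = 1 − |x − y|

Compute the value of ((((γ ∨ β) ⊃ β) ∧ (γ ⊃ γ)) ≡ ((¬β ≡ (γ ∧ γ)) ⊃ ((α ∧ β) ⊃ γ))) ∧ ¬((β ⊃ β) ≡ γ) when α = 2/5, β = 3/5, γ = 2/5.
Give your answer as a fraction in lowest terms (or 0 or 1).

3/5

γ ∨ β = 2/5 ∨ 3/5 = 3/5
(γ ∨ β) ⊃ β = 3/5 ⊃ 3/5 = 1
γ ⊃ γ = 2/5 ⊃ 2/5 = 1
((γ ∨ β) ⊃ β) ∧ (γ ⊃ γ) = 1 ∧ 1 = 1
¬β = ¬3/5 = 2/5
γ ∧ γ = 2/5 ∧ 2/5 = 2/5
¬β ≡ (γ ∧ γ) = 2/5 ≡ 2/5 = 1
α ∧ β = 2/5 ∧ 3/5 = 2/5
(α ∧ β) ⊃ γ = 2/5 ⊃ 2/5 = 1
(¬β ≡ (γ ∧ γ)) ⊃ ((α ∧ β) ⊃ γ) = 1 ⊃ 1 = 1
(((γ ∨ β) ⊃ β) ∧ (γ ⊃ γ)) ≡ ((¬β ≡ (γ ∧ γ)) ⊃ ((α ∧ β) ⊃ γ)) = 1 ≡ 1 = 1
β ⊃ β = 3/5 ⊃ 3/5 = 1
(β ⊃ β) ≡ γ = 1 ≡ 2/5 = 2/5
¬((β ⊃ β) ≡ γ) = ¬2/5 = 3/5
((((γ ∨ β) ⊃ β) ∧ (γ ⊃ γ)) ≡ ((¬β ≡ (γ ∧ γ)) ⊃ ((α ∧ β) ⊃ γ))) ∧ ¬((β ⊃ β) ≡ γ) = 1 ∧ 3/5 = 3/5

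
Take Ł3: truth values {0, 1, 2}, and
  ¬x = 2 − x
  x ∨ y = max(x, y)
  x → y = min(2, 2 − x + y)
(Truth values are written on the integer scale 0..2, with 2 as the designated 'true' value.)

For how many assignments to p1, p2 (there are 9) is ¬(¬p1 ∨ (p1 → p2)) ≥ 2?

1

p1 = 0, p2 = 0 ↦ 0  <
p1 = 0, p2 = 1 ↦ 0  <
p1 = 0, p2 = 2 ↦ 0  <
p1 = 1, p2 = 0 ↦ 1  <
p1 = 1, p2 = 1 ↦ 0  <
p1 = 1, p2 = 2 ↦ 0  <
p1 = 2, p2 = 0 ↦ 2  ≥
p1 = 2, p2 = 1 ↦ 1  <
p1 = 2, p2 = 2 ↦ 0  <
So 1 of the 9 assignments meets the threshold.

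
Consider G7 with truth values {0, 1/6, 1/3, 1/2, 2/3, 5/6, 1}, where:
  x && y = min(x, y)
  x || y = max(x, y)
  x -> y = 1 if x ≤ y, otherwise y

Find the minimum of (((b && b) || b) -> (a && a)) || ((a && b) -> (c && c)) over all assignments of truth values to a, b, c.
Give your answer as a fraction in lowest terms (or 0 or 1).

1/6

Take a = 1/6, b = 1/3, c = 0:
b && b = 1/3 && 1/3 = 1/3
(b && b) || b = 1/3 || 1/3 = 1/3
a && a = 1/6 && 1/6 = 1/6
((b && b) || b) -> (a && a) = 1/3 -> 1/6 = 1/6
a && b = 1/6 && 1/3 = 1/6
c && c = 0 && 0 = 0
(a && b) -> (c && c) = 1/6 -> 0 = 0
(((b && b) || b) -> (a && a)) || ((a && b) -> (c && c)) = 1/6 || 0 = 1/6
No assignment yields a value below 1/6, so this is the minimum.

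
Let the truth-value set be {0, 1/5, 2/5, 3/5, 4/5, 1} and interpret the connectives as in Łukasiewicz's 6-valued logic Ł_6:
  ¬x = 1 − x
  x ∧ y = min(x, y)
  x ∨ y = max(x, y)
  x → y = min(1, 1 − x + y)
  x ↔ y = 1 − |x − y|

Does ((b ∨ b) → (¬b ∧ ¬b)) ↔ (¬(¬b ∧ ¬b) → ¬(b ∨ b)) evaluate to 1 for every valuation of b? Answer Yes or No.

b = 0 ↦ 1
b = 1/5 ↦ 1
b = 2/5 ↦ 1
b = 3/5 ↦ 1
b = 4/5 ↦ 1
b = 1 ↦ 1
Every assignment gives a value ≥ 1.

Yes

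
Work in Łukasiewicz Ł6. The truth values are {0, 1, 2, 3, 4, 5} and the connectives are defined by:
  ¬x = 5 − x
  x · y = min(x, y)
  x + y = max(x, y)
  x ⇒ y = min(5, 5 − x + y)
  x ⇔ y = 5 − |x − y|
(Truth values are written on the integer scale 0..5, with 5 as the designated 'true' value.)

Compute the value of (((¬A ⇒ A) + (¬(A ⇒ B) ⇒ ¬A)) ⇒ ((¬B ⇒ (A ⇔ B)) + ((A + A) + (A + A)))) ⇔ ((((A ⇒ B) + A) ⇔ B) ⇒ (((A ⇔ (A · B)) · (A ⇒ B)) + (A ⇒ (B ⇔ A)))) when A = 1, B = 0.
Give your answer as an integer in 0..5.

¬A = ¬1 = 4
¬A ⇒ A = 4 ⇒ 1 = 2
A ⇒ B = 1 ⇒ 0 = 4
¬(A ⇒ B) = ¬4 = 1
¬A = ¬1 = 4
¬(A ⇒ B) ⇒ ¬A = 1 ⇒ 4 = 5
(¬A ⇒ A) + (¬(A ⇒ B) ⇒ ¬A) = 2 + 5 = 5
¬B = ¬0 = 5
A ⇔ B = 1 ⇔ 0 = 4
¬B ⇒ (A ⇔ B) = 5 ⇒ 4 = 4
A + A = 1 + 1 = 1
A + A = 1 + 1 = 1
(A + A) + (A + A) = 1 + 1 = 1
(¬B ⇒ (A ⇔ B)) + ((A + A) + (A + A)) = 4 + 1 = 4
((¬A ⇒ A) + (¬(A ⇒ B) ⇒ ¬A)) ⇒ ((¬B ⇒ (A ⇔ B)) + ((A + A) + (A + A))) = 5 ⇒ 4 = 4
A ⇒ B = 1 ⇒ 0 = 4
(A ⇒ B) + A = 4 + 1 = 4
((A ⇒ B) + A) ⇔ B = 4 ⇔ 0 = 1
A · B = 1 · 0 = 0
A ⇔ (A · B) = 1 ⇔ 0 = 4
A ⇒ B = 1 ⇒ 0 = 4
(A ⇔ (A · B)) · (A ⇒ B) = 4 · 4 = 4
B ⇔ A = 0 ⇔ 1 = 4
A ⇒ (B ⇔ A) = 1 ⇒ 4 = 5
((A ⇔ (A · B)) · (A ⇒ B)) + (A ⇒ (B ⇔ A)) = 4 + 5 = 5
(((A ⇒ B) + A) ⇔ B) ⇒ (((A ⇔ (A · B)) · (A ⇒ B)) + (A ⇒ (B ⇔ A))) = 1 ⇒ 5 = 5
(((¬A ⇒ A) + (¬(A ⇒ B) ⇒ ¬A)) ⇒ ((¬B ⇒ (A ⇔ B)) + ((A + A) + (A + A)))) ⇔ ((((A ⇒ B) + A) ⇔ B) ⇒ (((A ⇔ (A · B)) · (A ⇒ B)) + (A ⇒ (B ⇔ A)))) = 4 ⇔ 5 = 4

4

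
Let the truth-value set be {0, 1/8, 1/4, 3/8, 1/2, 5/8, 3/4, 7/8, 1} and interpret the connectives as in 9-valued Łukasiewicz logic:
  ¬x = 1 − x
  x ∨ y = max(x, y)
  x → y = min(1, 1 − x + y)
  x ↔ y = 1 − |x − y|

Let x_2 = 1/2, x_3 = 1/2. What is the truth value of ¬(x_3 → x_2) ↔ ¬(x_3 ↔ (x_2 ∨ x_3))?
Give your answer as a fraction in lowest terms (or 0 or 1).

1

x_3 → x_2 = 1/2 → 1/2 = 1
¬(x_3 → x_2) = ¬1 = 0
x_2 ∨ x_3 = 1/2 ∨ 1/2 = 1/2
x_3 ↔ (x_2 ∨ x_3) = 1/2 ↔ 1/2 = 1
¬(x_3 ↔ (x_2 ∨ x_3)) = ¬1 = 0
¬(x_3 → x_2) ↔ ¬(x_3 ↔ (x_2 ∨ x_3)) = 0 ↔ 0 = 1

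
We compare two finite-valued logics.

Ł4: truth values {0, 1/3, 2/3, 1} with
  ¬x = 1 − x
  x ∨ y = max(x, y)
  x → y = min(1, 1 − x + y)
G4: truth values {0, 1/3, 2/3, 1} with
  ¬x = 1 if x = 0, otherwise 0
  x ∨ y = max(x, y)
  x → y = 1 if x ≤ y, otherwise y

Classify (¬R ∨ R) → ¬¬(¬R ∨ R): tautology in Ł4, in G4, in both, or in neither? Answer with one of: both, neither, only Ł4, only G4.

In Ł4: every assignment gives 1 — tautology.
In G4: every assignment gives 1 — tautology.

both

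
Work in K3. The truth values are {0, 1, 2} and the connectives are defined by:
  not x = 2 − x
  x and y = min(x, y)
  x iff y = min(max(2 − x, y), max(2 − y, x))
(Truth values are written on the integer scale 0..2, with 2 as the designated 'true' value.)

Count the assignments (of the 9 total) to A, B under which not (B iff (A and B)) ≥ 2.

1

A = 0, B = 0 ↦ 0  <
A = 0, B = 1 ↦ 1  <
A = 0, B = 2 ↦ 2  ≥
A = 1, B = 0 ↦ 0  <
A = 1, B = 1 ↦ 1  <
A = 1, B = 2 ↦ 1  <
A = 2, B = 0 ↦ 0  <
A = 2, B = 1 ↦ 1  <
A = 2, B = 2 ↦ 0  <
So 1 of the 9 assignments meets the threshold.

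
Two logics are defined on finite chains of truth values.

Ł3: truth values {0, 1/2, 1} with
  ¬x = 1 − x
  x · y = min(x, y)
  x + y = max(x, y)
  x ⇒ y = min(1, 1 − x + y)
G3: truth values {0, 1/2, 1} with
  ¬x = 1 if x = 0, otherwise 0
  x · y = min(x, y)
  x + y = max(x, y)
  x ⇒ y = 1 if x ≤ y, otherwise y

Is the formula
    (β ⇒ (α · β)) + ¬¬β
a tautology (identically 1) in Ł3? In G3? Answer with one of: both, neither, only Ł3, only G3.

only G3

In Ł3: at α = 0, β = 1/2 the value is 1/2 — not a tautology.
In G3: every assignment gives 1 — tautology.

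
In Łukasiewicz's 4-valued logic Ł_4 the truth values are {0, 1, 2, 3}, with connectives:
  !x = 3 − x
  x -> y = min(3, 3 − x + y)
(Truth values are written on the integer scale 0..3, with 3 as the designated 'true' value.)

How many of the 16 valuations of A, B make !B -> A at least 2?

A = 0, B = 0 ↦ 0  <
A = 0, B = 1 ↦ 1  <
A = 0, B = 2 ↦ 2  ≥
A = 0, B = 3 ↦ 3  ≥
A = 1, B = 0 ↦ 1  <
A = 1, B = 1 ↦ 2  ≥
A = 1, B = 2 ↦ 3  ≥
A = 1, B = 3 ↦ 3  ≥
A = 2, B = 0 ↦ 2  ≥
A = 2, B = 1 ↦ 3  ≥
A = 2, B = 2 ↦ 3  ≥
A = 2, B = 3 ↦ 3  ≥
A = 3, B = 0 ↦ 3  ≥
A = 3, B = 1 ↦ 3  ≥
A = 3, B = 2 ↦ 3  ≥
A = 3, B = 3 ↦ 3  ≥
So 13 of the 16 assignments meet the threshold.

13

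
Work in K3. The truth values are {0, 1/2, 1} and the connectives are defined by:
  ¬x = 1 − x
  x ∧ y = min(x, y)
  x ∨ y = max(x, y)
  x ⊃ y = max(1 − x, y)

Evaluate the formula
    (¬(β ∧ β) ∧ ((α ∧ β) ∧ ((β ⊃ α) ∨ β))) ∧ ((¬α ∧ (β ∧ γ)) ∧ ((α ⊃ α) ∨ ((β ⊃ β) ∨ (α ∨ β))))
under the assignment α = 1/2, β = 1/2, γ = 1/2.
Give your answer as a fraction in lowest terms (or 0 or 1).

1/2

β ∧ β = 1/2 ∧ 1/2 = 1/2
¬(β ∧ β) = ¬1/2 = 1/2
α ∧ β = 1/2 ∧ 1/2 = 1/2
β ⊃ α = 1/2 ⊃ 1/2 = 1/2
(β ⊃ α) ∨ β = 1/2 ∨ 1/2 = 1/2
(α ∧ β) ∧ ((β ⊃ α) ∨ β) = 1/2 ∧ 1/2 = 1/2
¬(β ∧ β) ∧ ((α ∧ β) ∧ ((β ⊃ α) ∨ β)) = 1/2 ∧ 1/2 = 1/2
¬α = ¬1/2 = 1/2
β ∧ γ = 1/2 ∧ 1/2 = 1/2
¬α ∧ (β ∧ γ) = 1/2 ∧ 1/2 = 1/2
α ⊃ α = 1/2 ⊃ 1/2 = 1/2
β ⊃ β = 1/2 ⊃ 1/2 = 1/2
α ∨ β = 1/2 ∨ 1/2 = 1/2
(β ⊃ β) ∨ (α ∨ β) = 1/2 ∨ 1/2 = 1/2
(α ⊃ α) ∨ ((β ⊃ β) ∨ (α ∨ β)) = 1/2 ∨ 1/2 = 1/2
(¬α ∧ (β ∧ γ)) ∧ ((α ⊃ α) ∨ ((β ⊃ β) ∨ (α ∨ β))) = 1/2 ∧ 1/2 = 1/2
(¬(β ∧ β) ∧ ((α ∧ β) ∧ ((β ⊃ α) ∨ β))) ∧ ((¬α ∧ (β ∧ γ)) ∧ ((α ⊃ α) ∨ ((β ⊃ β) ∨ (α ∨ β)))) = 1/2 ∧ 1/2 = 1/2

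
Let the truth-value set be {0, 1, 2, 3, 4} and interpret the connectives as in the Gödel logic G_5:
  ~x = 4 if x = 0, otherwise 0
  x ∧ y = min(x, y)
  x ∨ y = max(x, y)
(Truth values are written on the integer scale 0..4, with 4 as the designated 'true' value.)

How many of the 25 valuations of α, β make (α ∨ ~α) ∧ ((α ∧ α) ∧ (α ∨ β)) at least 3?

10

value 4: 5 assignments (counts)
value 3: 5 assignments (counts)
value 2: 5 assignments
value 1: 5 assignments
value 0: 5 assignments
So 10 of the 25 assignments meet the threshold.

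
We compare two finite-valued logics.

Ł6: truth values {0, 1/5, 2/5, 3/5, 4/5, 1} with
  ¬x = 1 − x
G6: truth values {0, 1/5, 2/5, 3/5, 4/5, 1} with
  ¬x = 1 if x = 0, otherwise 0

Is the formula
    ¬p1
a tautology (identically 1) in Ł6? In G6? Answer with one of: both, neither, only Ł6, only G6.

neither

In Ł6: at p1 = 1/5 the value is 4/5 — not a tautology.
In G6: at p1 = 1/5 the value is 0 — not a tautology.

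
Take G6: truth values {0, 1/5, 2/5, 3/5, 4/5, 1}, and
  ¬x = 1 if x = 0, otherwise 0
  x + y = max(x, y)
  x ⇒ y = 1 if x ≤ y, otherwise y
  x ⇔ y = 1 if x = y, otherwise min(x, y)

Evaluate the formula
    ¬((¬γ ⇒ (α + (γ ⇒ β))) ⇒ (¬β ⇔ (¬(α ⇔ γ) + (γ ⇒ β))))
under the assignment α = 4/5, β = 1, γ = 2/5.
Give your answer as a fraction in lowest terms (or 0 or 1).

¬γ = ¬2/5 = 0
γ ⇒ β = 2/5 ⇒ 1 = 1
α + (γ ⇒ β) = 4/5 + 1 = 1
¬γ ⇒ (α + (γ ⇒ β)) = 0 ⇒ 1 = 1
¬β = ¬1 = 0
α ⇔ γ = 4/5 ⇔ 2/5 = 2/5
¬(α ⇔ γ) = ¬2/5 = 0
γ ⇒ β = 2/5 ⇒ 1 = 1
¬(α ⇔ γ) + (γ ⇒ β) = 0 + 1 = 1
¬β ⇔ (¬(α ⇔ γ) + (γ ⇒ β)) = 0 ⇔ 1 = 0
(¬γ ⇒ (α + (γ ⇒ β))) ⇒ (¬β ⇔ (¬(α ⇔ γ) + (γ ⇒ β))) = 1 ⇒ 0 = 0
¬((¬γ ⇒ (α + (γ ⇒ β))) ⇒ (¬β ⇔ (¬(α ⇔ γ) + (γ ⇒ β)))) = ¬0 = 1

1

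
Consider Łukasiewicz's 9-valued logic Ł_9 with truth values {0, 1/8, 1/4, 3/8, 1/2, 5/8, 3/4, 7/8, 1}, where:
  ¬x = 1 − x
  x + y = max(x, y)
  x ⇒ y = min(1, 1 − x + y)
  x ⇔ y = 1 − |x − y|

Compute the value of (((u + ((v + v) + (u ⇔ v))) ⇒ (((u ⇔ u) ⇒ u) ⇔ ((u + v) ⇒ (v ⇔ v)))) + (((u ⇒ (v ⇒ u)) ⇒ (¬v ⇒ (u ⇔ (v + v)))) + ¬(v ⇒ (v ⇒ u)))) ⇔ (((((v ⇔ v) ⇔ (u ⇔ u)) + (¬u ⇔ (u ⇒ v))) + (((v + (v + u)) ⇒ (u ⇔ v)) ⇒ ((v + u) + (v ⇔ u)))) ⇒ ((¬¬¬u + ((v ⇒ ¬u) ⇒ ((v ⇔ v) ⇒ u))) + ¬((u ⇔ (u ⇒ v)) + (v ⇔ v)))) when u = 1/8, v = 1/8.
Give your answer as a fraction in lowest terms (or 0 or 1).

7/8

v + v = 1/8 + 1/8 = 1/8
u ⇔ v = 1/8 ⇔ 1/8 = 1
(v + v) + (u ⇔ v) = 1/8 + 1 = 1
u + ((v + v) + (u ⇔ v)) = 1/8 + 1 = 1
u ⇔ u = 1/8 ⇔ 1/8 = 1
(u ⇔ u) ⇒ u = 1 ⇒ 1/8 = 1/8
u + v = 1/8 + 1/8 = 1/8
v ⇔ v = 1/8 ⇔ 1/8 = 1
(u + v) ⇒ (v ⇔ v) = 1/8 ⇒ 1 = 1
((u ⇔ u) ⇒ u) ⇔ ((u + v) ⇒ (v ⇔ v)) = 1/8 ⇔ 1 = 1/8
(u + ((v + v) + (u ⇔ v))) ⇒ (((u ⇔ u) ⇒ u) ⇔ ((u + v) ⇒ (v ⇔ v))) = 1 ⇒ 1/8 = 1/8
v ⇒ u = 1/8 ⇒ 1/8 = 1
u ⇒ (v ⇒ u) = 1/8 ⇒ 1 = 1
¬v = ¬1/8 = 7/8
v + v = 1/8 + 1/8 = 1/8
u ⇔ (v + v) = 1/8 ⇔ 1/8 = 1
¬v ⇒ (u ⇔ (v + v)) = 7/8 ⇒ 1 = 1
(u ⇒ (v ⇒ u)) ⇒ (¬v ⇒ (u ⇔ (v + v))) = 1 ⇒ 1 = 1
v ⇒ u = 1/8 ⇒ 1/8 = 1
v ⇒ (v ⇒ u) = 1/8 ⇒ 1 = 1
¬(v ⇒ (v ⇒ u)) = ¬1 = 0
((u ⇒ (v ⇒ u)) ⇒ (¬v ⇒ (u ⇔ (v + v)))) + ¬(v ⇒ (v ⇒ u)) = 1 + 0 = 1
((u + ((v + v) + (u ⇔ v))) ⇒ (((u ⇔ u) ⇒ u) ⇔ ((u + v) ⇒ (v ⇔ v)))) + (((u ⇒ (v ⇒ u)) ⇒ (¬v ⇒ (u ⇔ (v + v)))) + ¬(v ⇒ (v ⇒ u))) = 1/8 + 1 = 1
v ⇔ v = 1/8 ⇔ 1/8 = 1
u ⇔ u = 1/8 ⇔ 1/8 = 1
(v ⇔ v) ⇔ (u ⇔ u) = 1 ⇔ 1 = 1
¬u = ¬1/8 = 7/8
u ⇒ v = 1/8 ⇒ 1/8 = 1
¬u ⇔ (u ⇒ v) = 7/8 ⇔ 1 = 7/8
((v ⇔ v) ⇔ (u ⇔ u)) + (¬u ⇔ (u ⇒ v)) = 1 + 7/8 = 1
v + u = 1/8 + 1/8 = 1/8
v + (v + u) = 1/8 + 1/8 = 1/8
u ⇔ v = 1/8 ⇔ 1/8 = 1
(v + (v + u)) ⇒ (u ⇔ v) = 1/8 ⇒ 1 = 1
v + u = 1/8 + 1/8 = 1/8
v ⇔ u = 1/8 ⇔ 1/8 = 1
(v + u) + (v ⇔ u) = 1/8 + 1 = 1
((v + (v + u)) ⇒ (u ⇔ v)) ⇒ ((v + u) + (v ⇔ u)) = 1 ⇒ 1 = 1
(((v ⇔ v) ⇔ (u ⇔ u)) + (¬u ⇔ (u ⇒ v))) + (((v + (v + u)) ⇒ (u ⇔ v)) ⇒ ((v + u) + (v ⇔ u))) = 1 + 1 = 1
¬u = ¬1/8 = 7/8
¬¬u = ¬7/8 = 1/8
¬¬¬u = ¬1/8 = 7/8
¬u = ¬1/8 = 7/8
v ⇒ ¬u = 1/8 ⇒ 7/8 = 1
v ⇔ v = 1/8 ⇔ 1/8 = 1
(v ⇔ v) ⇒ u = 1 ⇒ 1/8 = 1/8
(v ⇒ ¬u) ⇒ ((v ⇔ v) ⇒ u) = 1 ⇒ 1/8 = 1/8
¬¬¬u + ((v ⇒ ¬u) ⇒ ((v ⇔ v) ⇒ u)) = 7/8 + 1/8 = 7/8
u ⇒ v = 1/8 ⇒ 1/8 = 1
u ⇔ (u ⇒ v) = 1/8 ⇔ 1 = 1/8
v ⇔ v = 1/8 ⇔ 1/8 = 1
(u ⇔ (u ⇒ v)) + (v ⇔ v) = 1/8 + 1 = 1
¬((u ⇔ (u ⇒ v)) + (v ⇔ v)) = ¬1 = 0
(¬¬¬u + ((v ⇒ ¬u) ⇒ ((v ⇔ v) ⇒ u))) + ¬((u ⇔ (u ⇒ v)) + (v ⇔ v)) = 7/8 + 0 = 7/8
((((v ⇔ v) ⇔ (u ⇔ u)) + (¬u ⇔ (u ⇒ v))) + (((v + (v + u)) ⇒ (u ⇔ v)) ⇒ ((v + u) + (v ⇔ u)))) ⇒ ((¬¬¬u + ((v ⇒ ¬u) ⇒ ((v ⇔ v) ⇒ u))) + ¬((u ⇔ (u ⇒ v)) + (v ⇔ v))) = 1 ⇒ 7/8 = 7/8
(((u + ((v + v) + (u ⇔ v))) ⇒ (((u ⇔ u) ⇒ u) ⇔ ((u + v) ⇒ (v ⇔ v)))) + (((u ⇒ (v ⇒ u)) ⇒ (¬v ⇒ (u ⇔ (v + v)))) + ¬(v ⇒ (v ⇒ u)))) ⇔ (((((v ⇔ v) ⇔ (u ⇔ u)) + (¬u ⇔ (u ⇒ v))) + (((v + (v + u)) ⇒ (u ⇔ v)) ⇒ ((v + u) + (v ⇔ u)))) ⇒ ((¬¬¬u + ((v ⇒ ¬u) ⇒ ((v ⇔ v) ⇒ u))) + ¬((u ⇔ (u ⇒ v)) + (v ⇔ v)))) = 1 ⇔ 7/8 = 7/8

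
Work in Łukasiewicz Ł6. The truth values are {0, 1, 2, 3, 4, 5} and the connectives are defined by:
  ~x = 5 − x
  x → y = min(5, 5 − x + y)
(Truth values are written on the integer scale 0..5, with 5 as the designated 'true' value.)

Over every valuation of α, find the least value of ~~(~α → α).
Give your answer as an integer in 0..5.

0

Take α = 0:
~α = ~0 = 5
~α → α = 5 → 0 = 0
~(~α → α) = ~0 = 5
~~(~α → α) = ~5 = 0
No assignment yields a value below 0, so this is the minimum.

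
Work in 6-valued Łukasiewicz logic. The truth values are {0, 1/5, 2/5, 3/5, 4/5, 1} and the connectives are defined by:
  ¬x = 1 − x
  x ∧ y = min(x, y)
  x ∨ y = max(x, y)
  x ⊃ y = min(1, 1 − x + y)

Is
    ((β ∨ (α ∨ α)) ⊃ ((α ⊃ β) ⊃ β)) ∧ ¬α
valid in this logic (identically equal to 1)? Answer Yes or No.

No

Counterexample: take α = 1/5, β = 0.
α ∨ α = 1/5 ∨ 1/5 = 1/5
β ∨ (α ∨ α) = 0 ∨ 1/5 = 1/5
α ⊃ β = 1/5 ⊃ 0 = 4/5
(α ⊃ β) ⊃ β = 4/5 ⊃ 0 = 1/5
(β ∨ (α ∨ α)) ⊃ ((α ⊃ β) ⊃ β) = 1/5 ⊃ 1/5 = 1
¬α = ¬1/5 = 4/5
((β ∨ (α ∨ α)) ⊃ ((α ⊃ β) ⊃ β)) ∧ ¬α = 1 ∧ 4/5 = 4/5
This gives 4/5 ≠ 1.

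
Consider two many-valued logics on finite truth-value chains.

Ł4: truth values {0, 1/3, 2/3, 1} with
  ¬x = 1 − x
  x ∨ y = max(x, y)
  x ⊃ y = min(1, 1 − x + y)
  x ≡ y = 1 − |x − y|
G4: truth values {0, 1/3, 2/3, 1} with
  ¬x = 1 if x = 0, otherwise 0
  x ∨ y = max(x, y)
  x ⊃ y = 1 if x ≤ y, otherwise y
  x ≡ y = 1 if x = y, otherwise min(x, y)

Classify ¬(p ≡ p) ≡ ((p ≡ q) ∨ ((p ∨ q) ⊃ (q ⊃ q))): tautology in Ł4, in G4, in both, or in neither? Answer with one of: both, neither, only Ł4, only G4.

In Ł4: at p = 0, q = 0 the value is 0 — not a tautology.
In G4: at p = 0, q = 0 the value is 0 — not a tautology.

neither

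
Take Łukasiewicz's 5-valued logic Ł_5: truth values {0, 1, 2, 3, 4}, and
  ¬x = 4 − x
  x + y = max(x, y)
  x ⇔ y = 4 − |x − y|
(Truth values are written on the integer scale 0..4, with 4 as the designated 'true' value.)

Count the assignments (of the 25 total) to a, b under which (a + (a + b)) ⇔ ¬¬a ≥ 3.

19

value 4: 15 assignments (counts)
value 3: 4 assignments (counts)
value 2: 3 assignments
value 1: 2 assignments
value 0: 1 assignment
So 19 of the 25 assignments meet the threshold.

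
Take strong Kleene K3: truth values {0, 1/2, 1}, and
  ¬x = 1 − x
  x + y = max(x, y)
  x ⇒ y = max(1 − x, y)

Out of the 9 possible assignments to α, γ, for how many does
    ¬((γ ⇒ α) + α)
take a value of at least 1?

1

α = 0, γ = 0 ↦ 0  <
α = 0, γ = 1/2 ↦ 1/2  <
α = 0, γ = 1 ↦ 1  ≥
α = 1/2, γ = 0 ↦ 0  <
α = 1/2, γ = 1/2 ↦ 1/2  <
α = 1/2, γ = 1 ↦ 1/2  <
α = 1, γ = 0 ↦ 0  <
α = 1, γ = 1/2 ↦ 0  <
α = 1, γ = 1 ↦ 0  <
So 1 of the 9 assignments meets the threshold.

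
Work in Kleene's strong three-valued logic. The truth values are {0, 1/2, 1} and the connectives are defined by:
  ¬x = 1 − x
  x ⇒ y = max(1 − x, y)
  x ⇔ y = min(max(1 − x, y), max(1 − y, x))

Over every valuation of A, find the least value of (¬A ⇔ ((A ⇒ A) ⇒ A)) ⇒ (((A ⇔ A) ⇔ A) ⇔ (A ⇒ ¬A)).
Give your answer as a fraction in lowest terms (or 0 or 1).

1/2

Take A = 1/2:
¬A = ¬1/2 = 1/2
A ⇒ A = 1/2 ⇒ 1/2 = 1/2
(A ⇒ A) ⇒ A = 1/2 ⇒ 1/2 = 1/2
¬A ⇔ ((A ⇒ A) ⇒ A) = 1/2 ⇔ 1/2 = 1/2
A ⇔ A = 1/2 ⇔ 1/2 = 1/2
(A ⇔ A) ⇔ A = 1/2 ⇔ 1/2 = 1/2
¬A = ¬1/2 = 1/2
A ⇒ ¬A = 1/2 ⇒ 1/2 = 1/2
((A ⇔ A) ⇔ A) ⇔ (A ⇒ ¬A) = 1/2 ⇔ 1/2 = 1/2
(¬A ⇔ ((A ⇒ A) ⇒ A)) ⇒ (((A ⇔ A) ⇔ A) ⇔ (A ⇒ ¬A)) = 1/2 ⇒ 1/2 = 1/2
No assignment yields a value below 1/2, so this is the minimum.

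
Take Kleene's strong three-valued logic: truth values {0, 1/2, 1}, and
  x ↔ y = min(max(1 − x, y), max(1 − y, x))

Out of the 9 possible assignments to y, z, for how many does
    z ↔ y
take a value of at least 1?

y = 0, z = 0 ↦ 1  ≥
y = 0, z = 1/2 ↦ 1/2  <
y = 0, z = 1 ↦ 0  <
y = 1/2, z = 0 ↦ 1/2  <
y = 1/2, z = 1/2 ↦ 1/2  <
y = 1/2, z = 1 ↦ 1/2  <
y = 1, z = 0 ↦ 0  <
y = 1, z = 1/2 ↦ 1/2  <
y = 1, z = 1 ↦ 1  ≥
So 2 of the 9 assignments meet the threshold.

2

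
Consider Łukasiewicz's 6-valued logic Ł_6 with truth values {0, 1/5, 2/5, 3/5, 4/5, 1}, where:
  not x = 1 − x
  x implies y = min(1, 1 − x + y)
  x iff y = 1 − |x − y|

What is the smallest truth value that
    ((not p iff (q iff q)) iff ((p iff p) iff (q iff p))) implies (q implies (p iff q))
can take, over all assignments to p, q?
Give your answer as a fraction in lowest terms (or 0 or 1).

Take p = 2/5, q = 1:
not p = not 2/5 = 3/5
q iff q = 1 iff 1 = 1
not p iff (q iff q) = 3/5 iff 1 = 3/5
p iff p = 2/5 iff 2/5 = 1
q iff p = 1 iff 2/5 = 2/5
(p iff p) iff (q iff p) = 1 iff 2/5 = 2/5
(not p iff (q iff q)) iff ((p iff p) iff (q iff p)) = 3/5 iff 2/5 = 4/5
p iff q = 2/5 iff 1 = 2/5
q implies (p iff q) = 1 implies 2/5 = 2/5
((not p iff (q iff q)) iff ((p iff p) iff (q iff p))) implies (q implies (p iff q)) = 4/5 implies 2/5 = 3/5
No assignment yields a value below 3/5, so this is the minimum.

3/5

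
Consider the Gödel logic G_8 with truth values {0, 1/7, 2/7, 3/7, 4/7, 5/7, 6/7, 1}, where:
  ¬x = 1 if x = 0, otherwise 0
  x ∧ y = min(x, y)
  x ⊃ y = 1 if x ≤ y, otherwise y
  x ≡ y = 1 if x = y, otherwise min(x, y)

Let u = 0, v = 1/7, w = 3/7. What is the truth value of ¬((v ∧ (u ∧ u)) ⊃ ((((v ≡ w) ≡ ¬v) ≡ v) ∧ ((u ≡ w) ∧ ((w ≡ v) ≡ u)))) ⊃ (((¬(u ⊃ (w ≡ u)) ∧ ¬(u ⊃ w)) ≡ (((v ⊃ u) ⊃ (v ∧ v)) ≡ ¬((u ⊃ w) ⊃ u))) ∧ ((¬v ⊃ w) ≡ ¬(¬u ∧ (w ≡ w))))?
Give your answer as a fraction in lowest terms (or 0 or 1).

u ∧ u = 0 ∧ 0 = 0
v ∧ (u ∧ u) = 1/7 ∧ 0 = 0
v ≡ w = 1/7 ≡ 3/7 = 1/7
¬v = ¬1/7 = 0
(v ≡ w) ≡ ¬v = 1/7 ≡ 0 = 0
((v ≡ w) ≡ ¬v) ≡ v = 0 ≡ 1/7 = 0
u ≡ w = 0 ≡ 3/7 = 0
w ≡ v = 3/7 ≡ 1/7 = 1/7
(w ≡ v) ≡ u = 1/7 ≡ 0 = 0
(u ≡ w) ∧ ((w ≡ v) ≡ u) = 0 ∧ 0 = 0
(((v ≡ w) ≡ ¬v) ≡ v) ∧ ((u ≡ w) ∧ ((w ≡ v) ≡ u)) = 0 ∧ 0 = 0
(v ∧ (u ∧ u)) ⊃ ((((v ≡ w) ≡ ¬v) ≡ v) ∧ ((u ≡ w) ∧ ((w ≡ v) ≡ u))) = 0 ⊃ 0 = 1
¬((v ∧ (u ∧ u)) ⊃ ((((v ≡ w) ≡ ¬v) ≡ v) ∧ ((u ≡ w) ∧ ((w ≡ v) ≡ u)))) = ¬1 = 0
w ≡ u = 3/7 ≡ 0 = 0
u ⊃ (w ≡ u) = 0 ⊃ 0 = 1
¬(u ⊃ (w ≡ u)) = ¬1 = 0
u ⊃ w = 0 ⊃ 3/7 = 1
¬(u ⊃ w) = ¬1 = 0
¬(u ⊃ (w ≡ u)) ∧ ¬(u ⊃ w) = 0 ∧ 0 = 0
v ⊃ u = 1/7 ⊃ 0 = 0
v ∧ v = 1/7 ∧ 1/7 = 1/7
(v ⊃ u) ⊃ (v ∧ v) = 0 ⊃ 1/7 = 1
u ⊃ w = 0 ⊃ 3/7 = 1
(u ⊃ w) ⊃ u = 1 ⊃ 0 = 0
¬((u ⊃ w) ⊃ u) = ¬0 = 1
((v ⊃ u) ⊃ (v ∧ v)) ≡ ¬((u ⊃ w) ⊃ u) = 1 ≡ 1 = 1
(¬(u ⊃ (w ≡ u)) ∧ ¬(u ⊃ w)) ≡ (((v ⊃ u) ⊃ (v ∧ v)) ≡ ¬((u ⊃ w) ⊃ u)) = 0 ≡ 1 = 0
¬v = ¬1/7 = 0
¬v ⊃ w = 0 ⊃ 3/7 = 1
¬u = ¬0 = 1
w ≡ w = 3/7 ≡ 3/7 = 1
¬u ∧ (w ≡ w) = 1 ∧ 1 = 1
¬(¬u ∧ (w ≡ w)) = ¬1 = 0
(¬v ⊃ w) ≡ ¬(¬u ∧ (w ≡ w)) = 1 ≡ 0 = 0
((¬(u ⊃ (w ≡ u)) ∧ ¬(u ⊃ w)) ≡ (((v ⊃ u) ⊃ (v ∧ v)) ≡ ¬((u ⊃ w) ⊃ u))) ∧ ((¬v ⊃ w) ≡ ¬(¬u ∧ (w ≡ w))) = 0 ∧ 0 = 0
¬((v ∧ (u ∧ u)) ⊃ ((((v ≡ w) ≡ ¬v) ≡ v) ∧ ((u ≡ w) ∧ ((w ≡ v) ≡ u)))) ⊃ (((¬(u ⊃ (w ≡ u)) ∧ ¬(u ⊃ w)) ≡ (((v ⊃ u) ⊃ (v ∧ v)) ≡ ¬((u ⊃ w) ⊃ u))) ∧ ((¬v ⊃ w) ≡ ¬(¬u ∧ (w ≡ w)))) = 0 ⊃ 0 = 1

1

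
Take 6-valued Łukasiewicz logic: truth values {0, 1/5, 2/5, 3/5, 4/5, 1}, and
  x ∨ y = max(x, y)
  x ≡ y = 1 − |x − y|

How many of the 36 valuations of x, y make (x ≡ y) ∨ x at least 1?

value 1: 11 assignments (counts)
value 4/5: 12 assignments
value 3/5: 7 assignments
value 2/5: 3 assignments
value 1/5: 2 assignments
value 0: 1 assignment
So 11 of the 36 assignments meet the threshold.

11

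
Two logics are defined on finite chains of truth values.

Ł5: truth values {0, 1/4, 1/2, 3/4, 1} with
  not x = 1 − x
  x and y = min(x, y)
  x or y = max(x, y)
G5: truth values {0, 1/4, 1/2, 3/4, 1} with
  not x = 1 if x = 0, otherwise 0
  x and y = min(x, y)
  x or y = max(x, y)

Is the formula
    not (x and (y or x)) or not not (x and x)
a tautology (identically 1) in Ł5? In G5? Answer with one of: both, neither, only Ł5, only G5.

In Ł5: at x = 1/4, y = 0 the value is 3/4 — not a tautology.
In G5: every assignment gives 1 — tautology.

only G5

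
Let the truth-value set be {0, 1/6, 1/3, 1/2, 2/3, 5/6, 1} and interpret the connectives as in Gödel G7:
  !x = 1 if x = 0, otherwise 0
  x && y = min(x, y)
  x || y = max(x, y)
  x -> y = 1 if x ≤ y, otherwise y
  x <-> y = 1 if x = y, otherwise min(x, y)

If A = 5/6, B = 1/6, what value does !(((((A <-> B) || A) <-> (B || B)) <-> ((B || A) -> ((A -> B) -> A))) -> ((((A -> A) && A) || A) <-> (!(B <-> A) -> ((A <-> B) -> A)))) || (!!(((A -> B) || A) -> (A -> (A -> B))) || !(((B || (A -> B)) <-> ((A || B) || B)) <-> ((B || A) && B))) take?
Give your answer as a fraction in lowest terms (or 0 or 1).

A <-> B = 5/6 <-> 1/6 = 1/6
(A <-> B) || A = 1/6 || 5/6 = 5/6
B || B = 1/6 || 1/6 = 1/6
((A <-> B) || A) <-> (B || B) = 5/6 <-> 1/6 = 1/6
B || A = 1/6 || 5/6 = 5/6
A -> B = 5/6 -> 1/6 = 1/6
(A -> B) -> A = 1/6 -> 5/6 = 1
(B || A) -> ((A -> B) -> A) = 5/6 -> 1 = 1
(((A <-> B) || A) <-> (B || B)) <-> ((B || A) -> ((A -> B) -> A)) = 1/6 <-> 1 = 1/6
A -> A = 5/6 -> 5/6 = 1
(A -> A) && A = 1 && 5/6 = 5/6
((A -> A) && A) || A = 5/6 || 5/6 = 5/6
B <-> A = 1/6 <-> 5/6 = 1/6
!(B <-> A) = !1/6 = 0
A <-> B = 5/6 <-> 1/6 = 1/6
(A <-> B) -> A = 1/6 -> 5/6 = 1
!(B <-> A) -> ((A <-> B) -> A) = 0 -> 1 = 1
(((A -> A) && A) || A) <-> (!(B <-> A) -> ((A <-> B) -> A)) = 5/6 <-> 1 = 5/6
((((A <-> B) || A) <-> (B || B)) <-> ((B || A) -> ((A -> B) -> A))) -> ((((A -> A) && A) || A) <-> (!(B <-> A) -> ((A <-> B) -> A))) = 1/6 -> 5/6 = 1
!(((((A <-> B) || A) <-> (B || B)) <-> ((B || A) -> ((A -> B) -> A))) -> ((((A -> A) && A) || A) <-> (!(B <-> A) -> ((A <-> B) -> A)))) = !1 = 0
A -> B = 5/6 -> 1/6 = 1/6
(A -> B) || A = 1/6 || 5/6 = 5/6
A -> B = 5/6 -> 1/6 = 1/6
A -> (A -> B) = 5/6 -> 1/6 = 1/6
((A -> B) || A) -> (A -> (A -> B)) = 5/6 -> 1/6 = 1/6
!(((A -> B) || A) -> (A -> (A -> B))) = !1/6 = 0
!!(((A -> B) || A) -> (A -> (A -> B))) = !0 = 1
A -> B = 5/6 -> 1/6 = 1/6
B || (A -> B) = 1/6 || 1/6 = 1/6
A || B = 5/6 || 1/6 = 5/6
(A || B) || B = 5/6 || 1/6 = 5/6
(B || (A -> B)) <-> ((A || B) || B) = 1/6 <-> 5/6 = 1/6
B || A = 1/6 || 5/6 = 5/6
(B || A) && B = 5/6 && 1/6 = 1/6
((B || (A -> B)) <-> ((A || B) || B)) <-> ((B || A) && B) = 1/6 <-> 1/6 = 1
!(((B || (A -> B)) <-> ((A || B) || B)) <-> ((B || A) && B)) = !1 = 0
!!(((A -> B) || A) -> (A -> (A -> B))) || !(((B || (A -> B)) <-> ((A || B) || B)) <-> ((B || A) && B)) = 1 || 0 = 1
!(((((A <-> B) || A) <-> (B || B)) <-> ((B || A) -> ((A -> B) -> A))) -> ((((A -> A) && A) || A) <-> (!(B <-> A) -> ((A <-> B) -> A)))) || (!!(((A -> B) || A) -> (A -> (A -> B))) || !(((B || (A -> B)) <-> ((A || B) || B)) <-> ((B || A) && B))) = 0 || 1 = 1

1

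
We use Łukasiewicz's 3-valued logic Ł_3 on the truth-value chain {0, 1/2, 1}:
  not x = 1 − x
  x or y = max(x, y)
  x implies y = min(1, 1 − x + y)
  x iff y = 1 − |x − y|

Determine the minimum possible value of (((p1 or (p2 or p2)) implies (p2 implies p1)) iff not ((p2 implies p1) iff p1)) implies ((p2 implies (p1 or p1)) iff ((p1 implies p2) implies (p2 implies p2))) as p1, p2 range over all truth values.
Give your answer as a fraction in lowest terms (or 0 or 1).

0

Take p1 = 0, p2 = 1:
p2 or p2 = 1 or 1 = 1
p1 or (p2 or p2) = 0 or 1 = 1
p2 implies p1 = 1 implies 0 = 0
(p1 or (p2 or p2)) implies (p2 implies p1) = 1 implies 0 = 0
p2 implies p1 = 1 implies 0 = 0
(p2 implies p1) iff p1 = 0 iff 0 = 1
not ((p2 implies p1) iff p1) = not 1 = 0
((p1 or (p2 or p2)) implies (p2 implies p1)) iff not ((p2 implies p1) iff p1) = 0 iff 0 = 1
p1 or p1 = 0 or 0 = 0
p2 implies (p1 or p1) = 1 implies 0 = 0
p1 implies p2 = 0 implies 1 = 1
p2 implies p2 = 1 implies 1 = 1
(p1 implies p2) implies (p2 implies p2) = 1 implies 1 = 1
(p2 implies (p1 or p1)) iff ((p1 implies p2) implies (p2 implies p2)) = 0 iff 1 = 0
(((p1 or (p2 or p2)) implies (p2 implies p1)) iff not ((p2 implies p1) iff p1)) implies ((p2 implies (p1 or p1)) iff ((p1 implies p2) implies (p2 implies p2))) = 1 implies 0 = 0
No assignment yields a value below 0, so this is the minimum.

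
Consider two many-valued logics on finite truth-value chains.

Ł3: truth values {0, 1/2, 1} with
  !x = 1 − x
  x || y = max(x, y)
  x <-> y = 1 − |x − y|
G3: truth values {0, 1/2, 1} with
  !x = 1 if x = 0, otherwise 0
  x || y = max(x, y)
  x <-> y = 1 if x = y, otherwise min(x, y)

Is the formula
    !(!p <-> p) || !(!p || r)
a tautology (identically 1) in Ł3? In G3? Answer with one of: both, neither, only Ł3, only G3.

In Ł3: at p = 1/2, r = 0 the value is 1/2 — not a tautology.
In G3: every assignment gives 1 — tautology.

only G3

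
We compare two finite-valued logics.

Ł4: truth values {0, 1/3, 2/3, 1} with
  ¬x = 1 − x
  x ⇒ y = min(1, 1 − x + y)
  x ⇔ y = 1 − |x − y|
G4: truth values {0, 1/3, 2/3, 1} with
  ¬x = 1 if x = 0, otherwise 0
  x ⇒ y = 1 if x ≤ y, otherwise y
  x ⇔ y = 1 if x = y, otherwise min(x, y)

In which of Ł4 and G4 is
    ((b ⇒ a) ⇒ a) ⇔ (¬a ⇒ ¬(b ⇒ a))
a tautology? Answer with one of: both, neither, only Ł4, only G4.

only Ł4

In Ł4: every assignment gives 1 — tautology.
In G4: at a = 1/3, b = 0 the value is 1/3 — not a tautology.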